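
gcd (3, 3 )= 3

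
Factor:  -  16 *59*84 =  - 79296 = -2^6* 3^1*7^1 * 59^1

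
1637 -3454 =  - 1817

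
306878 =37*8294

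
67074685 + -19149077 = 47925608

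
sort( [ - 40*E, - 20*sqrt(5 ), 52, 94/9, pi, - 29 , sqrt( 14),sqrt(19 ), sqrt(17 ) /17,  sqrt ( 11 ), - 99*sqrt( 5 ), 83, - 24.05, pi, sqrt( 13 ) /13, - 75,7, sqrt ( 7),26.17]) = [ - 99*sqrt( 5), - 40*E, - 75, - 20*sqrt(5 ),- 29,-24.05, sqrt( 17) /17, sqrt( 13)/13,  sqrt( 7 ),pi, pi , sqrt(11), sqrt( 14 ), sqrt (19 ), 7, 94/9 , 26.17, 52, 83 ] 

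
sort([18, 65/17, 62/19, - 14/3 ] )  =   [ - 14/3, 62/19, 65/17,18]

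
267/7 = 267/7=38.14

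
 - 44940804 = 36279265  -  81220069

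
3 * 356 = 1068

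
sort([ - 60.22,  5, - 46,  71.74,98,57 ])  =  [ - 60.22, - 46, 5,57,  71.74,  98] 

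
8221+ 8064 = 16285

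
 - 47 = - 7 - 40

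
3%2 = 1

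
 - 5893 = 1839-7732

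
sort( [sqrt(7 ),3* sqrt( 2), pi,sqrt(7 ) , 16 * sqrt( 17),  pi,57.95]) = [ sqrt( 7),sqrt(7 ), pi, pi, 3*sqrt(2),57.95,  16*sqrt(17)]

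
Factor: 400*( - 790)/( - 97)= 316000/97 = 2^5*5^3*79^1*97^( - 1)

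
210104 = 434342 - 224238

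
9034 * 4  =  36136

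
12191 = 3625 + 8566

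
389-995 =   -  606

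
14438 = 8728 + 5710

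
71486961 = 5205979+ 66280982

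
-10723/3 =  - 10723/3=-3574.33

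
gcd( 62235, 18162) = 9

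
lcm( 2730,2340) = 16380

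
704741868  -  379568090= 325173778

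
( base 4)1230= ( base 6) 300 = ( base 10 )108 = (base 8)154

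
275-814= - 539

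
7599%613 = 243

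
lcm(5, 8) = 40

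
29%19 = 10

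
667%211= 34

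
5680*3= 17040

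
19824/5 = 19824/5 = 3964.80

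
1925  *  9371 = 18039175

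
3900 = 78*50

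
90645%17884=1225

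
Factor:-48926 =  - 2^1  *17^1*1439^1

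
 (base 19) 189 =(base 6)2230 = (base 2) 1000001010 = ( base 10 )522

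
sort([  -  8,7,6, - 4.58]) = [-8, - 4.58,6,7 ] 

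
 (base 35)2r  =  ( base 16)61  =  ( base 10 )97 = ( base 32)31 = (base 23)45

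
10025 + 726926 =736951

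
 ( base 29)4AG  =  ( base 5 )104140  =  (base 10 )3670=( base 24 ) 68m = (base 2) 111001010110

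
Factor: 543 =3^1 *181^1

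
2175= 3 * 725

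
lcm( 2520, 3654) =73080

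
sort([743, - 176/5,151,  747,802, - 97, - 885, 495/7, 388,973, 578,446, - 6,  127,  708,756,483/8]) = [  -  885, - 97, - 176/5 , - 6,  483/8,495/7, 127,151,388, 446,578,  708,743,747,756 , 802,973] 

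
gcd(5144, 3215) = 643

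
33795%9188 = 6231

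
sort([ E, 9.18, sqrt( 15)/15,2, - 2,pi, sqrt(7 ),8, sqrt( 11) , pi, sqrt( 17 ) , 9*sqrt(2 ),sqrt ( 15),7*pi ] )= [  -  2, sqrt( 15 )/15, 2,sqrt ( 7), E,pi,pi,sqrt(11), sqrt(15 ), sqrt(17), 8, 9.18, 9*sqrt(2) , 7 * pi ]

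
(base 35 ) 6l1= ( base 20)1046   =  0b1111110010110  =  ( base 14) 2D38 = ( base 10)8086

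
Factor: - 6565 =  - 5^1*13^1*101^1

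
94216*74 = 6971984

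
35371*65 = 2299115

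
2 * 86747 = 173494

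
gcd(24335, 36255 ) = 5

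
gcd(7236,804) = 804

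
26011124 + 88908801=114919925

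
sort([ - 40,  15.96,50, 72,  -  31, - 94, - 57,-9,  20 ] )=[ - 94, -57, - 40 , - 31, - 9, 15.96 , 20, 50,72 ]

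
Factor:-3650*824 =-2^4*5^2 * 73^1*103^1 = -3007600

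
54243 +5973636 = 6027879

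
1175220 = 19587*60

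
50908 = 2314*22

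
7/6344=7/6344 = 0.00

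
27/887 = 27/887=0.03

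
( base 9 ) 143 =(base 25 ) 4k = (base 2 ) 1111000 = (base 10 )120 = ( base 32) 3o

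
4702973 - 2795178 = 1907795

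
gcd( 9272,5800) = 8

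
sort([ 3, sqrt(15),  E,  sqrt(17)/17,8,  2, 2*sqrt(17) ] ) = [sqrt (17)/17,  2,E , 3,  sqrt(15), 8,  2 * sqrt( 17 )] 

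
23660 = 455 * 52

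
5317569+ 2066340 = 7383909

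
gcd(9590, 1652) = 14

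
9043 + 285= 9328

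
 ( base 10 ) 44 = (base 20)24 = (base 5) 134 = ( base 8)54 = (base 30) 1e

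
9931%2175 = 1231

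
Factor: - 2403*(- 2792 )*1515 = 2^3* 3^4*5^1*89^1 * 101^1*349^1 = 10164401640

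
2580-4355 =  - 1775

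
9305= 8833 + 472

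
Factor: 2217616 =2^4*17^1*31^1 * 263^1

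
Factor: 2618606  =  2^1*571^1*2293^1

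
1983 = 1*1983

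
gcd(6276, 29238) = 6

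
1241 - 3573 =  - 2332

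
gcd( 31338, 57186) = 18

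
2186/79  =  27 + 53/79 = 27.67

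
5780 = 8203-2423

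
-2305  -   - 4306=2001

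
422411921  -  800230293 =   -  377818372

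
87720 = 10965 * 8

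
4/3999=4/3999 = 0.00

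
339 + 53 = 392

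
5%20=5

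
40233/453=13411/151= 88.81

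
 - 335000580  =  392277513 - 727278093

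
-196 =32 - 228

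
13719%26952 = 13719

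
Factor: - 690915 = - 3^1*5^1 * 46061^1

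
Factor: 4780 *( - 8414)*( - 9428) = 2^5 * 5^1*7^1*239^1*601^1*2357^1 = 379183977760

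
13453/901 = 14 + 839/901= 14.93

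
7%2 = 1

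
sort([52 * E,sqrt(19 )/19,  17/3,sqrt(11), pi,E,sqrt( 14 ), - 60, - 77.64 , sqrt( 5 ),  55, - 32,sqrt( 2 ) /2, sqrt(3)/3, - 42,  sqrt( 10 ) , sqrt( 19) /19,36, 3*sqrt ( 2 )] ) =[- 77.64, - 60, - 42, - 32, sqrt( 19 )/19,sqrt( 19)/19,sqrt (3)/3,sqrt(2)/2,sqrt( 5), E,pi,sqrt(10 ), sqrt( 11),sqrt( 14 ),3*sqrt( 2),17/3, 36,55, 52*E] 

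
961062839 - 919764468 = 41298371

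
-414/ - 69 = 6  +  0/1 = 6.00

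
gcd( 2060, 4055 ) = 5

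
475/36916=475/36916= 0.01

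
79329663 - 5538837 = 73790826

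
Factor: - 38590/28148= -2^( - 1)*5^1*17^1*31^ (-1 )= - 85/62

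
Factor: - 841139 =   -  13^1*  89^1*727^1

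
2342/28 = 83 + 9/14 =83.64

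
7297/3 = 7297/3 = 2432.33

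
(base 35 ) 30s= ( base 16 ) e77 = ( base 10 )3703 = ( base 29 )4bk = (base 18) b7d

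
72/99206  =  36/49603 = 0.00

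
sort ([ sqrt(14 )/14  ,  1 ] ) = [ sqrt( 14 )/14, 1]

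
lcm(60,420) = 420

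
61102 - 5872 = 55230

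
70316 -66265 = 4051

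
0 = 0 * 952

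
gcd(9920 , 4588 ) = 124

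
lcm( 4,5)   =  20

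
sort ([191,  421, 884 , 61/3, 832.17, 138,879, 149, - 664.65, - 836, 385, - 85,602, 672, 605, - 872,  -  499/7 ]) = [ - 872,-836, - 664.65, - 85 ,-499/7,61/3, 138, 149, 191, 385 , 421, 602, 605, 672, 832.17, 879 , 884]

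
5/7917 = 5/7917 = 0.00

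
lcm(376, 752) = 752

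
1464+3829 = 5293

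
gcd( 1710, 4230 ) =90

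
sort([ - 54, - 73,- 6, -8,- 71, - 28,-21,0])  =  [  -  73,-71, - 54 , - 28,-21, -8, - 6,0] 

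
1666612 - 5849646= - 4183034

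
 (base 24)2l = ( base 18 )3F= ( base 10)69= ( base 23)30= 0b1000101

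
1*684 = 684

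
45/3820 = 9/764  =  0.01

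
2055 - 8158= - 6103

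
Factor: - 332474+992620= 2^1*23^1*113^1*127^1  =  660146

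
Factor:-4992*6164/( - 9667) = 30770688/9667 = 2^9*3^1 *7^( - 1)*13^1*23^1*67^1*1381^(-1 ) 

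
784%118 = 76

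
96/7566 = 16/1261  =  0.01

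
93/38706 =31/12902 = 0.00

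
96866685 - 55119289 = 41747396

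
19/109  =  19/109 = 0.17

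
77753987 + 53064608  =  130818595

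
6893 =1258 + 5635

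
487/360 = 1+127/360 = 1.35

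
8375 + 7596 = 15971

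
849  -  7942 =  - 7093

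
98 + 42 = 140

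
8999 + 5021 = 14020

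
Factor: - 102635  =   -5^1 * 13^1*1579^1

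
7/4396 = 1/628 = 0.00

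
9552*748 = 7144896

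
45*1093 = 49185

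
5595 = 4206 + 1389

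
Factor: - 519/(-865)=3/5 = 3^1*5^ ( - 1 )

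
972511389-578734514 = 393776875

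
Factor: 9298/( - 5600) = - 4649/2800 = -2^( -4 )*5^ ( - 2)*7^( - 1 )*4649^1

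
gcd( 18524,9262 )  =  9262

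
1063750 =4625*230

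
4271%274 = 161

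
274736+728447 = 1003183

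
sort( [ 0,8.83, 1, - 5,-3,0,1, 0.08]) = [-5 ,-3, 0 , 0,0.08, 1, 1,8.83]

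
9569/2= 4784 + 1/2 =4784.50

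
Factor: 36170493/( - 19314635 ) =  -3^1*5^( - 1) * 17^( - 1)*227231^(-1)*12056831^1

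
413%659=413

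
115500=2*57750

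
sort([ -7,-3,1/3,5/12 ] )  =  [-7,- 3,1/3,5/12] 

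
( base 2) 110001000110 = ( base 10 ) 3142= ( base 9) 4271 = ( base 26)4gm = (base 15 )de7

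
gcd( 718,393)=1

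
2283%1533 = 750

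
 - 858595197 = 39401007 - 897996204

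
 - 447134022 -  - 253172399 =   -  193961623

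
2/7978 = 1/3989 = 0.00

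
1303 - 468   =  835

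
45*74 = 3330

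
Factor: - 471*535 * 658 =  - 2^1*3^1*5^1*7^1*47^1*107^1*157^1= -165806130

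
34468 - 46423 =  - 11955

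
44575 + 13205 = 57780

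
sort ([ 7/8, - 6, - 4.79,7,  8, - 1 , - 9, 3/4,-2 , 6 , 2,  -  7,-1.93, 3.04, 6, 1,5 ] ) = [-9  , - 7, - 6, - 4.79, - 2, - 1.93, - 1,  3/4 , 7/8,  1 , 2, 3.04,5, 6,6,7,8 ] 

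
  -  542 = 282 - 824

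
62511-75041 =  - 12530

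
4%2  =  0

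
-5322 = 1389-6711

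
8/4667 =8/4667= 0.00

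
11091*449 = 4979859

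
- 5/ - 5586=5/5586 = 0.00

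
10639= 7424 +3215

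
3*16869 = 50607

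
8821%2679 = 784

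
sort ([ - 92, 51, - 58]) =[ - 92, - 58, 51 ]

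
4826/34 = 2413/17 = 141.94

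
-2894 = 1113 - 4007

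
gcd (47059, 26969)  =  1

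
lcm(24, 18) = 72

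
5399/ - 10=  -  5399/10 = - 539.90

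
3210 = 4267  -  1057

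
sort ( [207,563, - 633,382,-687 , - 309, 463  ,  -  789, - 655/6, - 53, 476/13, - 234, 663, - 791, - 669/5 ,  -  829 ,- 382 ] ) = [-829 ,- 791, - 789, - 687 ,  -  633 , - 382, - 309, - 234, - 669/5, - 655/6, - 53,476/13 , 207 , 382, 463, 563 , 663]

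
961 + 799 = 1760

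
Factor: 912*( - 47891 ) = -2^4*3^1 * 19^1*83^1*577^1  =  -43676592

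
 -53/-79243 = 53/79243  =  0.00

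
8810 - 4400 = 4410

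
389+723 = 1112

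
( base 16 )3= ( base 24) 3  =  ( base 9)3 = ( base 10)3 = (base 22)3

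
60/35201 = 60/35201 = 0.00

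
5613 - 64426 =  - 58813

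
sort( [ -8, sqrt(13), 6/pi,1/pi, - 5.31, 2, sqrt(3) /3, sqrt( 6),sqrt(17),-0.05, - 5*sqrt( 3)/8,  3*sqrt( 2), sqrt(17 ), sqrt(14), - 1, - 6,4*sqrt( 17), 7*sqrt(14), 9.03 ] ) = [ - 8, - 6, - 5.31,-5 * sqrt(3)/8, - 1,- 0.05,1/pi,sqrt(3)/3, 6/pi, 2, sqrt(6),  sqrt(13),sqrt(14), sqrt (17), sqrt( 17 ), 3*sqrt(2),9.03,4*sqrt( 17), 7*sqrt(14 ) ] 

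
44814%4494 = 4368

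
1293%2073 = 1293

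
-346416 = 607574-953990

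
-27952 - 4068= - 32020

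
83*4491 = 372753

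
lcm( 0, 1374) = 0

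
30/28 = 15/14= 1.07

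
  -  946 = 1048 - 1994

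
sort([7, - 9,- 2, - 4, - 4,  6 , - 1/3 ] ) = [  -  9  , - 4,-4, - 2, - 1/3, 6, 7]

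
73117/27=73117/27 = 2708.04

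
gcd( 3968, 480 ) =32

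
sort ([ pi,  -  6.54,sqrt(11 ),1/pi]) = [-6.54, 1/pi, pi, sqrt ( 11 )] 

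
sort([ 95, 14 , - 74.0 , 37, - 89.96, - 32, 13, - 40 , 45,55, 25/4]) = [-89.96 ,- 74.0, - 40 , - 32,25/4,13, 14,37,45, 55, 95]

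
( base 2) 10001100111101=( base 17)1E3B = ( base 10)9021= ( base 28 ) BE5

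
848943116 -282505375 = 566437741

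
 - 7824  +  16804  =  8980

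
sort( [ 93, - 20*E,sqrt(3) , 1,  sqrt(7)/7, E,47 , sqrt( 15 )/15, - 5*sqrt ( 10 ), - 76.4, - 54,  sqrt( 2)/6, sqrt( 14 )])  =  [ - 76.4,-20*E, - 54 , - 5* sqrt(10 ) , sqrt( 2)/6,sqrt(15) /15,sqrt( 7)/7,1,sqrt(3 ),E,sqrt(14), 47,93] 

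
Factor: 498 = 2^1 * 3^1*83^1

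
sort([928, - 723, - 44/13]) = [ - 723, - 44/13,  928]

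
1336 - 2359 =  - 1023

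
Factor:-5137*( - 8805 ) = 3^1 *5^1*11^1*467^1*587^1 = 45231285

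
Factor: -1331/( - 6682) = 2^( - 1) *11^3 * 13^( - 1) * 257^( - 1)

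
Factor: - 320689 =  - 23^1*73^1*191^1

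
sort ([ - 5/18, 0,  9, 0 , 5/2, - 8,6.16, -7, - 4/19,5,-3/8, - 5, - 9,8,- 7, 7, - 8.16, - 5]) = [ -9, - 8.16, - 8, - 7, - 7, -5, - 5, - 3/8,-5/18, - 4/19,0,0,5/2, 5, 6.16, 7, 8, 9 ] 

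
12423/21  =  591 + 4/7 = 591.57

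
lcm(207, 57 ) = 3933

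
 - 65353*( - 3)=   196059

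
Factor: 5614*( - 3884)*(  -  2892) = 63059412192 = 2^5*3^1*7^1*241^1*401^1*  971^1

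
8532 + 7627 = 16159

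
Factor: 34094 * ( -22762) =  - 2^2*19^1*599^1 * 17047^1 = -  776047628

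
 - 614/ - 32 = 307/16 = 19.19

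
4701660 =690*6814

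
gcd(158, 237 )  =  79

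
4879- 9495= - 4616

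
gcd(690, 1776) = 6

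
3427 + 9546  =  12973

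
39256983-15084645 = 24172338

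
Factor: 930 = 2^1*3^1*5^1*31^1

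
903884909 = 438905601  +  464979308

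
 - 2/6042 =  - 1+3020/3021 = - 0.00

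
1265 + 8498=9763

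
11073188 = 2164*5117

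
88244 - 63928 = 24316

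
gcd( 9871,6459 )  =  1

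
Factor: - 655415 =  - 5^1*47^1*2789^1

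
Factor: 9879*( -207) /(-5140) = 2044953/5140 = 2^( - 2)*3^3*5^(-1 )*23^1*37^1*89^1*257^(-1)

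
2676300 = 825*3244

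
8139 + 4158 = 12297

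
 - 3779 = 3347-7126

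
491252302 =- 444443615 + 935695917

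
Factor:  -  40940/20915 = - 2^2*23^1*47^( - 1) = - 92/47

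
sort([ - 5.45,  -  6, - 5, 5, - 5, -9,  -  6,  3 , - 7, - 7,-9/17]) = [ - 9,  -  7, - 7 , - 6, - 6, - 5.45, - 5, - 5,-9/17,3,5]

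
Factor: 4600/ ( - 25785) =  - 2^3*3^( - 3 )*5^1*23^1*191^(-1 ) = - 920/5157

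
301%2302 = 301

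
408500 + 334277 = 742777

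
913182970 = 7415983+905766987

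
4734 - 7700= - 2966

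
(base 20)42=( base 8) 122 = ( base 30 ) 2m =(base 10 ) 82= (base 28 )2Q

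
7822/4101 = 1 + 3721/4101 = 1.91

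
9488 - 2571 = 6917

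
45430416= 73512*618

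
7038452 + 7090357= 14128809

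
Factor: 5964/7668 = 3^(-2)*7^1 =7/9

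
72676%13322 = 6066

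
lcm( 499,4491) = 4491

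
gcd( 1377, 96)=3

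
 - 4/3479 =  - 1+3475/3479 = - 0.00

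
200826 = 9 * 22314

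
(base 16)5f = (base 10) 95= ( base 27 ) 3e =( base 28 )3B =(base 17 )5a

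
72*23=1656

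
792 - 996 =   -  204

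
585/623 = 585/623 = 0.94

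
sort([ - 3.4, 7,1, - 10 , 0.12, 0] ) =[-10, - 3.4, 0, 0.12, 1, 7 ] 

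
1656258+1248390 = 2904648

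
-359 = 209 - 568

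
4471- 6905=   -  2434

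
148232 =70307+77925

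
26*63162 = 1642212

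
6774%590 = 284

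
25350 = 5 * 5070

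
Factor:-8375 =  - 5^3*67^1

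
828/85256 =207/21314 =0.01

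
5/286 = 5/286 = 0.02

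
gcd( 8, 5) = 1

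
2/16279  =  2/16279 = 0.00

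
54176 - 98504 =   -  44328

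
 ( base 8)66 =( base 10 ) 54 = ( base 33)1l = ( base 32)1m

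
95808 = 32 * 2994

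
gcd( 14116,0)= 14116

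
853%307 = 239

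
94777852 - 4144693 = 90633159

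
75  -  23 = 52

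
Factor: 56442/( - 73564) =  - 2^(-1) * 3^1*23^1* 53^(- 1)*347^( - 1)*409^1 =-28221/36782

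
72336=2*36168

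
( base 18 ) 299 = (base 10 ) 819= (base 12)583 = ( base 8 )1463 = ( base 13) 4b0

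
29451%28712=739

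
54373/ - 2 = - 54373/2= -  27186.50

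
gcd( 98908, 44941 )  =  1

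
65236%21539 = 619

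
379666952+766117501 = 1145784453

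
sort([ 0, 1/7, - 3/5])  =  [ - 3/5, 0, 1/7 ] 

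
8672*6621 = 57417312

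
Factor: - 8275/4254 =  -2^ ( - 1 )*3^( - 1)*5^2*331^1*709^( - 1 )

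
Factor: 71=71^1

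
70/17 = 4  +  2/17 = 4.12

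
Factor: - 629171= - 629171^1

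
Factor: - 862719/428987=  - 66363/32999 = - 3^1*11^1 *2011^1*32999^ ( - 1 ) 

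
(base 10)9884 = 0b10011010011100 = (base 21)118e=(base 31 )a8q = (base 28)CH0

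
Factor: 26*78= 2028= 2^2*3^1*13^2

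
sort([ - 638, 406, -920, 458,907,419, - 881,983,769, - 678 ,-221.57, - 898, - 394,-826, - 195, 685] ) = [ - 920 , - 898, - 881 , - 826, - 678,-638, - 394, - 221.57, - 195,406, 419, 458,685,  769,907,983] 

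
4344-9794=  - 5450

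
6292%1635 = 1387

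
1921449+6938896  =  8860345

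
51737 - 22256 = 29481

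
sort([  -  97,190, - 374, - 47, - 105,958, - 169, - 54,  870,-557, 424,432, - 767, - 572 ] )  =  [ - 767, - 572,-557, - 374,-169, - 105, - 97, - 54, - 47,190, 424, 432,  870,958 ] 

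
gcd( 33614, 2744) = 686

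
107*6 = 642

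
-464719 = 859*( - 541) 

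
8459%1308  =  611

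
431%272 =159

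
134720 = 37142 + 97578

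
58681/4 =58681/4 = 14670.25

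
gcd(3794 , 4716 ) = 2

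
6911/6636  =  1 +275/6636 = 1.04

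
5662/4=1415  +  1/2 = 1415.50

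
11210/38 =295 =295.00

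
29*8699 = 252271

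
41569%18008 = 5553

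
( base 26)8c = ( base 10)220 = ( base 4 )3130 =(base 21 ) aa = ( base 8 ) 334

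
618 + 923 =1541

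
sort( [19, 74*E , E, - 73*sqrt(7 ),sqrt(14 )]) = [ - 73*sqrt(7), E, sqrt( 14),  19,  74 * E ] 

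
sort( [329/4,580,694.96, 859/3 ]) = [ 329/4, 859/3,580,694.96 ]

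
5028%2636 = 2392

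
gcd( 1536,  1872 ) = 48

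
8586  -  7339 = 1247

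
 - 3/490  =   - 3/490 = - 0.01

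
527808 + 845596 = 1373404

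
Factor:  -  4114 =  - 2^1  *11^2*17^1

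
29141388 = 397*73404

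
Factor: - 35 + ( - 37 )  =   - 72 = -2^3*3^2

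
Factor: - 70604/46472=- 2^(-1)*  19^1*37^(-1)*157^( - 1)*929^1=- 17651/11618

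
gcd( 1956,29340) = 1956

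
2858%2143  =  715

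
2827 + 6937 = 9764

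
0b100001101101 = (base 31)27i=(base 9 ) 2856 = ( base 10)2157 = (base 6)13553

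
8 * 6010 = 48080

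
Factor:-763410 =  - 2^1*3^1*5^1 *25447^1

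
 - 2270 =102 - 2372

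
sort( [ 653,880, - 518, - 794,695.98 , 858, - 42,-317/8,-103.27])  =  [ - 794, - 518 , - 103.27, - 42,-317/8,  653,695.98, 858,880] 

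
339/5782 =339/5782 = 0.06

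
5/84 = 5/84 = 0.06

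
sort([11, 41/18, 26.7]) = [ 41/18, 11,26.7]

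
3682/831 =4 + 358/831=   4.43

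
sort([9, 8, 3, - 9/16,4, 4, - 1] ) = [ - 1, - 9/16,3,4, 4, 8, 9] 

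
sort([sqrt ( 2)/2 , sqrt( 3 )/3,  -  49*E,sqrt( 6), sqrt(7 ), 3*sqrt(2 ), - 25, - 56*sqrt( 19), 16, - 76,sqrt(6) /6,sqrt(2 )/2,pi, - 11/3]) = [ - 56*sqrt( 19 ), - 49*E, - 76, - 25,  -  11/3,sqrt(6 )/6, sqrt( 3)/3,sqrt(2 ) /2,sqrt( 2)/2,  sqrt( 6),sqrt(7 ),pi,3*sqrt( 2 ),16 ] 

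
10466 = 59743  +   - 49277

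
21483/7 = 3069 = 3069.00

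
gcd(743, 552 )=1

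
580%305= 275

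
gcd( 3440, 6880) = 3440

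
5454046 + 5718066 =11172112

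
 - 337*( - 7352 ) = 2477624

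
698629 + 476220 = 1174849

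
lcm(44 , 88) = 88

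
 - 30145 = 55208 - 85353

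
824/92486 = 412/46243 = 0.01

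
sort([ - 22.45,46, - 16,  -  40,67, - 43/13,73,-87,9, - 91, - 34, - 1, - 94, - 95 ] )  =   [ - 95, - 94, - 91,  -  87,  -  40, - 34, - 22.45,-16,-43/13, - 1, 9,  46, 67,73]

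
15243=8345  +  6898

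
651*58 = 37758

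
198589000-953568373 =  -754979373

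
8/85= 8/85 = 0.09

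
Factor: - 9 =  - 3^2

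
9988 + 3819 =13807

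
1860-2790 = -930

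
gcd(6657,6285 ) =3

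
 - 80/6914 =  - 1 + 3417/3457 = - 0.01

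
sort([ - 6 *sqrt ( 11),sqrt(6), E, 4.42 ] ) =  [ - 6 * sqrt ( 11), sqrt( 6) , E, 4.42 ] 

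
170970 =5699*30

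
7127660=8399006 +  - 1271346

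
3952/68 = 988/17 = 58.12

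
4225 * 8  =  33800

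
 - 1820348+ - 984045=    - 2804393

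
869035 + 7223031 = 8092066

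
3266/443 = 7 + 165/443 = 7.37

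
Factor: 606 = 2^1*3^1*101^1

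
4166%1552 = 1062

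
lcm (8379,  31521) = 661941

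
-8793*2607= - 22923351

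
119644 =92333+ 27311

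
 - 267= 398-665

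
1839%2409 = 1839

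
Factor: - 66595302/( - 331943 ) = 2^1*3^2*71^1*107^1*487^1*331943^( - 1 )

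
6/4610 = 3/2305 = 0.00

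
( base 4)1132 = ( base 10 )94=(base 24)3m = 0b1011110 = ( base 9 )114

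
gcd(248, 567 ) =1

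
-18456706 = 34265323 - 52722029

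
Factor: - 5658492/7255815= - 269452/345515 = -2^2*5^( - 1 )*19^( - 1 )*31^1*41^1*53^1*3637^(-1)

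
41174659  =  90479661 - 49305002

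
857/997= 857/997 = 0.86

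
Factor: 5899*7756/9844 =11438161/2461 = 7^1*17^1*23^(-1 )*107^ ( - 1 )*277^1*347^1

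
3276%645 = 51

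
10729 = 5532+5197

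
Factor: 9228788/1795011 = 2^2*3^(- 1 )*593^( - 1) * 1009^(-1 )*2307197^1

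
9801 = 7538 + 2263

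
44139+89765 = 133904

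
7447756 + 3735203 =11182959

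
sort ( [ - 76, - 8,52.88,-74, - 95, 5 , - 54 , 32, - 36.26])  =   [ - 95,- 76, - 74, - 54, - 36.26, - 8 , 5, 32,52.88]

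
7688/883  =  8  +  624/883= 8.71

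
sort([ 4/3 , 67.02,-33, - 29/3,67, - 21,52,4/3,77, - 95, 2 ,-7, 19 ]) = [ - 95, - 33 , - 21, - 29/3,-7,4/3,4/3, 2,19,52,67, 67.02,  77] 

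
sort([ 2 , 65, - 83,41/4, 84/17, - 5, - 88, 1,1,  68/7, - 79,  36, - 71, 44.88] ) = [-88, - 83,-79, - 71 ,-5 , 1, 1, 2,84/17, 68/7,41/4, 36, 44.88,65] 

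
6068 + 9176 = 15244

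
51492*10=514920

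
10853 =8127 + 2726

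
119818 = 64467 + 55351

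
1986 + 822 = 2808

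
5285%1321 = 1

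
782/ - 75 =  - 782/75 = - 10.43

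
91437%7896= 4581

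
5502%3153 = 2349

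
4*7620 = 30480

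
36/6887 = 36/6887 = 0.01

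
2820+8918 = 11738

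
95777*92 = 8811484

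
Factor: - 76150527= - 3^1 * 311^1 *81619^1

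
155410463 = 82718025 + 72692438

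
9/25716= 3/8572 = 0.00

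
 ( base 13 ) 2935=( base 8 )13507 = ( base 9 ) 8151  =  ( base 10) 5959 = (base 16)1747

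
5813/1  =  5813=   5813.00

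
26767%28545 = 26767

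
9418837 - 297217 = 9121620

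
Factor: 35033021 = 277^1 * 126473^1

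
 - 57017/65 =-878+53/65  =  -877.18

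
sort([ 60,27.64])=[ 27.64,  60]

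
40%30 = 10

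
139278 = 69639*2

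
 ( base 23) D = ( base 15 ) d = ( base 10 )13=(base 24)d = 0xD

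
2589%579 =273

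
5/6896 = 5/6896 = 0.00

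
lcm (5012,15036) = 15036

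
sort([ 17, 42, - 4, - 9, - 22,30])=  [ - 22, - 9, - 4,17,  30, 42 ] 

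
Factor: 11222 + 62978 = 74200= 2^3*5^2*7^1*53^1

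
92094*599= 55164306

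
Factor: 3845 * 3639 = 3^1*5^1*769^1*1213^1  =  13991955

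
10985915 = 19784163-8798248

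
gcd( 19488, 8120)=1624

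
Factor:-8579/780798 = -2^( - 1) * 3^( - 1) * 23^1*179^( - 1 )*373^1*727^(-1 ) 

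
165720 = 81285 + 84435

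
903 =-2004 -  - 2907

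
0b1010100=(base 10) 84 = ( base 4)1110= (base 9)103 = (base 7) 150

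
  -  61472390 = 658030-62130420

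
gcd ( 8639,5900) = 1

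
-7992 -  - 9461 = 1469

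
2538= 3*846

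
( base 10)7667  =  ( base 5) 221132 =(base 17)1990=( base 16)1df3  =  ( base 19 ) 124A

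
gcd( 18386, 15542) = 2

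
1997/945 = 2 + 107/945 =2.11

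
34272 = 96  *357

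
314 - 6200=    - 5886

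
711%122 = 101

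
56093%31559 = 24534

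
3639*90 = 327510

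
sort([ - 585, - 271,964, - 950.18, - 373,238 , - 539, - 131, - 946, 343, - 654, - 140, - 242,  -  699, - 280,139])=[ - 950.18 , - 946, - 699,-654, - 585,-539, - 373,-280, - 271, - 242, - 140, -131,139,238, 343,964]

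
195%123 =72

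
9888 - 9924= -36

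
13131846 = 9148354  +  3983492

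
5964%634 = 258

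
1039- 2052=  - 1013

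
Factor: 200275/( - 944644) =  - 2^ ( - 2 )*5^2*139^( - 1 )*1699^( - 1 )*8011^1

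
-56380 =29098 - 85478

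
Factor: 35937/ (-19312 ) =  - 2^( - 4)*3^3*11^3*17^( - 1)  *  71^( - 1) 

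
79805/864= 79805/864 = 92.37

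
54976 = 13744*4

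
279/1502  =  279/1502  =  0.19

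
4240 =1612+2628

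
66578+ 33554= 100132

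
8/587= 8/587 = 0.01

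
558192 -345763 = 212429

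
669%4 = 1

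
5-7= - 2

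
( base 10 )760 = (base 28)r4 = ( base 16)2F8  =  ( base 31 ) OG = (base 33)n1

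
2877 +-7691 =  - 4814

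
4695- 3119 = 1576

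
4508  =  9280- 4772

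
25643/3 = 25643/3 = 8547.67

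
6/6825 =2/2275  =  0.00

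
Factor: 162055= 5^1*32411^1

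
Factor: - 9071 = -47^1* 193^1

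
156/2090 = 78/1045 = 0.07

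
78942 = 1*78942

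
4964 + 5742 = 10706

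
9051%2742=825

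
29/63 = 29/63=0.46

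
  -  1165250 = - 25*46610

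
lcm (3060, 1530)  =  3060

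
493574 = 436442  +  57132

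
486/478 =243/239 = 1.02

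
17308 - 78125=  - 60817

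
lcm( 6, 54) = 54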